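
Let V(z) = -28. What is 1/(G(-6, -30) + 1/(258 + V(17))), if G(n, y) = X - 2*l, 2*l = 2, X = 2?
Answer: 230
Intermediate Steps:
l = 1 (l = (1/2)*2 = 1)
G(n, y) = 0 (G(n, y) = 2 - 2*1 = 2 - 2 = 0)
1/(G(-6, -30) + 1/(258 + V(17))) = 1/(0 + 1/(258 - 28)) = 1/(0 + 1/230) = 1/(1/230) = 230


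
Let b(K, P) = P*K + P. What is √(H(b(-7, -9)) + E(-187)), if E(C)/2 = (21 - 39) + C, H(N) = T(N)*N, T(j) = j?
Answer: √2506 ≈ 50.060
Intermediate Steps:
b(K, P) = P + K*P (b(K, P) = K*P + P = P + K*P)
H(N) = N² (H(N) = N*N = N²)
E(C) = -36 + 2*C (E(C) = 2*((21 - 39) + C) = 2*(-18 + C) = -36 + 2*C)
√(H(b(-7, -9)) + E(-187)) = √((-9*(1 - 7))² + (-36 + 2*(-187))) = √((-9*(-6))² + (-36 - 374)) = √(54² - 410) = √(2916 - 410) = √2506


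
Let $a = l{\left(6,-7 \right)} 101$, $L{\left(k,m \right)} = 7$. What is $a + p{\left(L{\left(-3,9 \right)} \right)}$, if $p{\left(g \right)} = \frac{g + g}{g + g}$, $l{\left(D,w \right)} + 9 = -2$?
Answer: $-1110$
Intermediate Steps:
$l{\left(D,w \right)} = -11$ ($l{\left(D,w \right)} = -9 - 2 = -11$)
$p{\left(g \right)} = 1$ ($p{\left(g \right)} = \frac{2 g}{2 g} = 2 g \frac{1}{2 g} = 1$)
$a = -1111$ ($a = \left(-11\right) 101 = -1111$)
$a + p{\left(L{\left(-3,9 \right)} \right)} = -1111 + 1 = -1110$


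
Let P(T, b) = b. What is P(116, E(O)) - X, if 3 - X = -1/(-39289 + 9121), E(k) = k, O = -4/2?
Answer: -150839/30168 ≈ -5.0000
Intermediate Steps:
O = -2 (O = -4*1/2 = -2)
X = 90503/30168 (X = 3 - (-1)/(-39289 + 9121) = 3 - (-1)/(-30168) = 3 - (-1)*(-1)/30168 = 3 - 1*1/30168 = 3 - 1/30168 = 90503/30168 ≈ 3.0000)
P(116, E(O)) - X = -2 - 1*90503/30168 = -2 - 90503/30168 = -150839/30168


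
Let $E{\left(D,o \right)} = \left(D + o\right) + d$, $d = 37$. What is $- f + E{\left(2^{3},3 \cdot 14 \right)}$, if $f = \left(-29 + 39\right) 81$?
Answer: $-723$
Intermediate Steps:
$E{\left(D,o \right)} = 37 + D + o$ ($E{\left(D,o \right)} = \left(D + o\right) + 37 = 37 + D + o$)
$f = 810$ ($f = 10 \cdot 81 = 810$)
$- f + E{\left(2^{3},3 \cdot 14 \right)} = \left(-1\right) 810 + \left(37 + 2^{3} + 3 \cdot 14\right) = -810 + \left(37 + 8 + 42\right) = -810 + 87 = -723$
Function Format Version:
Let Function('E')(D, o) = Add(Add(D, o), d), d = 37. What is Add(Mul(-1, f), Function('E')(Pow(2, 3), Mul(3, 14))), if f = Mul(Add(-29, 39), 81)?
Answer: -723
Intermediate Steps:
Function('E')(D, o) = Add(37, D, o) (Function('E')(D, o) = Add(Add(D, o), 37) = Add(37, D, o))
f = 810 (f = Mul(10, 81) = 810)
Add(Mul(-1, f), Function('E')(Pow(2, 3), Mul(3, 14))) = Add(Mul(-1, 810), Add(37, Pow(2, 3), Mul(3, 14))) = Add(-810, Add(37, 8, 42)) = Add(-810, 87) = -723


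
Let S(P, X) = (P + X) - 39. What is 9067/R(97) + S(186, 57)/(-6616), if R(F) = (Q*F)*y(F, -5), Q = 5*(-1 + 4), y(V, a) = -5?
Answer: -15367843/12032850 ≈ -1.2772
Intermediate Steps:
S(P, X) = -39 + P + X
Q = 15 (Q = 5*3 = 15)
R(F) = -75*F (R(F) = (15*F)*(-5) = -75*F)
9067/R(97) + S(186, 57)/(-6616) = 9067/((-75*97)) + (-39 + 186 + 57)/(-6616) = 9067/(-7275) + 204*(-1/6616) = 9067*(-1/7275) - 51/1654 = -9067/7275 - 51/1654 = -15367843/12032850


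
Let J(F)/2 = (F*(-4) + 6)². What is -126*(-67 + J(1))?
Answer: 7434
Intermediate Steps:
J(F) = 2*(6 - 4*F)² (J(F) = 2*(F*(-4) + 6)² = 2*(-4*F + 6)² = 2*(6 - 4*F)²)
-126*(-67 + J(1)) = -126*(-67 + 8*(-3 + 2*1)²) = -126*(-67 + 8*(-3 + 2)²) = -126*(-67 + 8*(-1)²) = -126*(-67 + 8*1) = -126*(-67 + 8) = -126*(-59) = 7434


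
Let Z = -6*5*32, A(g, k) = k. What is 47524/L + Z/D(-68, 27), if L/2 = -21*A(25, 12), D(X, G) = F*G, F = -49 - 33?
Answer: -161627/1722 ≈ -93.860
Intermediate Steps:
F = -82
Z = -960 (Z = -30*32 = -960)
D(X, G) = -82*G
L = -504 (L = 2*(-21*12) = 2*(-252) = -504)
47524/L + Z/D(-68, 27) = 47524/(-504) - 960/((-82*27)) = 47524*(-1/504) - 960/(-2214) = -11881/126 - 960*(-1/2214) = -11881/126 + 160/369 = -161627/1722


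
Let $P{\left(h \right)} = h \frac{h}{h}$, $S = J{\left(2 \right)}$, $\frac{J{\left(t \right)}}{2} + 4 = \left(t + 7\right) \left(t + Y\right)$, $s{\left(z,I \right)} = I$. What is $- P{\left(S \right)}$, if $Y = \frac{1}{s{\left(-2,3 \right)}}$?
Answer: $-34$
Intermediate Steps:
$Y = \frac{1}{3} \approx 0.33333$
$J{\left(t \right)} = -8 + 2 \left(7 + t\right) \left(\frac{1}{3} + t\right)$ ($J{\left(t \right)} = -8 + 2 \left(t + 7\right) \left(t + \frac{1}{3}\right) = -8 + 2 \left(7 + t\right) \left(\frac{1}{3} + t\right)$)
$S = 34$ ($S = - \frac{10}{3} + 2 \cdot 2^{2} + \frac{44}{3} \cdot 2 = - \frac{10}{3} + 2 \cdot 4 + \frac{88}{3} = - \frac{10}{3} + 8 + \frac{88}{3} = 34$)
$P{\left(h \right)} = h$ ($P{\left(h \right)} = h 1 = h$)
$- P{\left(S \right)} = \left(-1\right) 34 = -34$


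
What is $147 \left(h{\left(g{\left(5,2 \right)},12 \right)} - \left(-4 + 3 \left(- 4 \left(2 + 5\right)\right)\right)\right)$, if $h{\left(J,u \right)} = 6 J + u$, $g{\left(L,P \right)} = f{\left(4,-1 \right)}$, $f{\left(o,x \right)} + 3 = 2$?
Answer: $13818$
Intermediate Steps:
$f{\left(o,x \right)} = -1$ ($f{\left(o,x \right)} = -3 + 2 = -1$)
$g{\left(L,P \right)} = -1$
$h{\left(J,u \right)} = u + 6 J$
$147 \left(h{\left(g{\left(5,2 \right)},12 \right)} - \left(-4 + 3 \left(- 4 \left(2 + 5\right)\right)\right)\right) = 147 \left(\left(12 + 6 \left(-1\right)\right) - \left(-4 + 3 \left(- 4 \left(2 + 5\right)\right)\right)\right) = 147 \left(\left(12 - 6\right) - \left(-4 + 3 \left(\left(-4\right) 7\right)\right)\right) = 147 \left(6 + \left(\left(-3\right) \left(-28\right) + 4\right)\right) = 147 \left(6 + \left(84 + 4\right)\right) = 147 \left(6 + 88\right) = 147 \cdot 94 = 13818$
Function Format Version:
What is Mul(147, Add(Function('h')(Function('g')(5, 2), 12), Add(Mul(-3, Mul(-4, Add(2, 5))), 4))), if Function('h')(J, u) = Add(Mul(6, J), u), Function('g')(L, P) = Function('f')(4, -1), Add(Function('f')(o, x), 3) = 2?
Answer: 13818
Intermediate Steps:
Function('f')(o, x) = -1 (Function('f')(o, x) = Add(-3, 2) = -1)
Function('g')(L, P) = -1
Function('h')(J, u) = Add(u, Mul(6, J))
Mul(147, Add(Function('h')(Function('g')(5, 2), 12), Add(Mul(-3, Mul(-4, Add(2, 5))), 4))) = Mul(147, Add(Add(12, Mul(6, -1)), Add(Mul(-3, Mul(-4, Add(2, 5))), 4))) = Mul(147, Add(Add(12, -6), Add(Mul(-3, Mul(-4, 7)), 4))) = Mul(147, Add(6, Add(Mul(-3, -28), 4))) = Mul(147, Add(6, Add(84, 4))) = Mul(147, Add(6, 88)) = Mul(147, 94) = 13818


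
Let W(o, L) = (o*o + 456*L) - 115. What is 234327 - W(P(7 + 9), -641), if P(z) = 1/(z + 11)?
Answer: 383992001/729 ≈ 5.2674e+5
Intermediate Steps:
P(z) = 1/(11 + z)
W(o, L) = -115 + o² + 456*L (W(o, L) = (o² + 456*L) - 115 = -115 + o² + 456*L)
234327 - W(P(7 + 9), -641) = 234327 - (-115 + (1/(11 + (7 + 9)))² + 456*(-641)) = 234327 - (-115 + (1/(11 + 16))² - 292296) = 234327 - (-115 + (1/27)² - 292296) = 234327 - (-115 + 1/729 - 292296) = 234327 - 1*(-213167618/729) = 234327 + 213167618/729 = 383992001/729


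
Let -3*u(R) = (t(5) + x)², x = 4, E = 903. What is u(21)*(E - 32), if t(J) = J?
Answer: -23517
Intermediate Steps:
u(R) = -27 (u(R) = -(5 + 4)²/3 = -⅓*9² = -⅓*81 = -27)
u(21)*(E - 32) = -27*(903 - 32) = -27*871 = -23517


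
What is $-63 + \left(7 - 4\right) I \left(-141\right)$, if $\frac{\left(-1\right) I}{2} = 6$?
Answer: $5013$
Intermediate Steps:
$I = -12$ ($I = \left(-2\right) 6 = -12$)
$-63 + \left(7 - 4\right) I \left(-141\right) = -63 + \left(7 - 4\right) \left(-12\right) \left(-141\right) = -63 + 3 \left(-12\right) \left(-141\right) = -63 - -5076 = -63 + 5076 = 5013$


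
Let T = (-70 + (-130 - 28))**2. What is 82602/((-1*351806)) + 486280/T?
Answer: 801837689/87924438 ≈ 9.1196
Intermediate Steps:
T = 51984 (T = (-70 - 158)**2 = (-228)**2 = 51984)
82602/((-1*351806)) + 486280/T = 82602/((-1*351806)) + 486280/51984 = 82602/(-351806) + 486280*(1/51984) = 82602*(-1/351806) + 60785/6498 = -3177/13531 + 60785/6498 = 801837689/87924438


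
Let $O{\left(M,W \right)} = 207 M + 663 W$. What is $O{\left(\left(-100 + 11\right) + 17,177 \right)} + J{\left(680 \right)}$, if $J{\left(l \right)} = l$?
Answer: $103127$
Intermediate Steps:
$O{\left(\left(-100 + 11\right) + 17,177 \right)} + J{\left(680 \right)} = \left(207 \left(\left(-100 + 11\right) + 17\right) + 663 \cdot 177\right) + 680 = \left(207 \left(-89 + 17\right) + 117351\right) + 680 = \left(207 \left(-72\right) + 117351\right) + 680 = \left(-14904 + 117351\right) + 680 = 102447 + 680 = 103127$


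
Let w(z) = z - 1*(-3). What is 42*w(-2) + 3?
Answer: 45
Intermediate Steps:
w(z) = 3 + z (w(z) = z + 3 = 3 + z)
42*w(-2) + 3 = 42*(3 - 2) + 3 = 42*1 + 3 = 42 + 3 = 45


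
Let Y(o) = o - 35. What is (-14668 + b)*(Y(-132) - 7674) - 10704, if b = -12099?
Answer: 209869343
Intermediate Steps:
Y(o) = -35 + o
(-14668 + b)*(Y(-132) - 7674) - 10704 = (-14668 - 12099)*((-35 - 132) - 7674) - 10704 = -26767*(-167 - 7674) - 10704 = -26767*(-7841) - 10704 = 209880047 - 10704 = 209869343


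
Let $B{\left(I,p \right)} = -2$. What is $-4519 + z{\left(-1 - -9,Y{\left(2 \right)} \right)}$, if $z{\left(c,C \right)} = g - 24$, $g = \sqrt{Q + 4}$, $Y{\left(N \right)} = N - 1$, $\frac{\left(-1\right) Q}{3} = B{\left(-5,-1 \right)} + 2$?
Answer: $-4541$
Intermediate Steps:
$Q = 0$ ($Q = - 3 \left(-2 + 2\right) = \left(-3\right) 0 = 0$)
$Y{\left(N \right)} = -1 + N$
$g = 2$ ($g = \sqrt{0 + 4} = \sqrt{4} = 2$)
$z{\left(c,C \right)} = -22$ ($z{\left(c,C \right)} = 2 - 24 = -22$)
$-4519 + z{\left(-1 - -9,Y{\left(2 \right)} \right)} = -4519 - 22 = -4541$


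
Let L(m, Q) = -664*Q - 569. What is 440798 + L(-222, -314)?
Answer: 648725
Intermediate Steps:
L(m, Q) = -569 - 664*Q
440798 + L(-222, -314) = 440798 + (-569 - 664*(-314)) = 440798 + (-569 + 208496) = 440798 + 207927 = 648725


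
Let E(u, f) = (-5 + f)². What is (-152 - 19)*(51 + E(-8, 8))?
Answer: -10260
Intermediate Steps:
(-152 - 19)*(51 + E(-8, 8)) = (-152 - 19)*(51 + (-5 + 8)²) = -171*(51 + 3²) = -171*(51 + 9) = -171*60 = -10260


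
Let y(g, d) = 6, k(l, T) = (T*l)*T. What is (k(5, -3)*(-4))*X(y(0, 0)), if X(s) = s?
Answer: -1080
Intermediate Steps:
k(l, T) = l*T²
(k(5, -3)*(-4))*X(y(0, 0)) = ((5*(-3)²)*(-4))*6 = ((5*9)*(-4))*6 = (45*(-4))*6 = -180*6 = -1080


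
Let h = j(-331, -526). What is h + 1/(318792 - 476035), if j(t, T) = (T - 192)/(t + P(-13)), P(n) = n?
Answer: 56450065/27045796 ≈ 2.0872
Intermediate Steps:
j(t, T) = (-192 + T)/(-13 + t) (j(t, T) = (T - 192)/(t - 13) = (-192 + T)/(-13 + t))
h = 359/172 (h = (-192 - 526)/(-13 - 331) = -718/(-344) = -1/344*(-718) = 359/172 ≈ 2.0872)
h + 1/(318792 - 476035) = 359/172 + 1/(318792 - 476035) = 359/172 + 1/(-157243) = 359/172 - 1/157243 = 56450065/27045796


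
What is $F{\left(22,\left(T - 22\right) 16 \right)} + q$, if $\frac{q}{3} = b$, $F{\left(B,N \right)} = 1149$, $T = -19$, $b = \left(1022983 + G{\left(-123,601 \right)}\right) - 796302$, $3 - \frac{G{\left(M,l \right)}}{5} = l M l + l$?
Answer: $667088067$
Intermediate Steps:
$G{\left(M,l \right)} = 15 - 5 l - 5 M l^{2}$ ($G{\left(M,l \right)} = 15 - 5 \left(l M l + l\right) = 15 - 5 \left(M l l + l\right) = 15 - 5 \left(M l^{2} + l\right) = 15 - 5 \left(l + M l^{2}\right) = 15 - \left(5 l + 5 M l^{2}\right) = 15 - 5 l - 5 M l^{2}$)
$b = 222362306$ ($b = \left(1022983 - \left(2990 - 222138615\right)\right) - 796302 = \left(1022983 + \left(15 - 3005 + 222138615\right)\right) - 796302 = \left(1022983 + 222135625\right) - 796302 = 223158608 - 796302 = 222362306$)
$q = 667086918$ ($q = 3 \cdot 222362306 = 667086918$)
$F{\left(22,\left(T - 22\right) 16 \right)} + q = 1149 + 667086918 = 667088067$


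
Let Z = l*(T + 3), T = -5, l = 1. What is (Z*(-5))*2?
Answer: 20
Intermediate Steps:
Z = -2 (Z = 1*(-5 + 3) = 1*(-2) = -2)
(Z*(-5))*2 = -2*(-5)*2 = 10*2 = 20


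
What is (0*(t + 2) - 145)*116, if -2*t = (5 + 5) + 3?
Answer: -16820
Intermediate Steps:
t = -13/2 (t = -((5 + 5) + 3)/2 = -(10 + 3)/2 = -½*13 = -13/2 ≈ -6.5000)
(0*(t + 2) - 145)*116 = (0*(-13/2 + 2) - 145)*116 = (0*(-9/2) - 145)*116 = (0 - 145)*116 = -145*116 = -16820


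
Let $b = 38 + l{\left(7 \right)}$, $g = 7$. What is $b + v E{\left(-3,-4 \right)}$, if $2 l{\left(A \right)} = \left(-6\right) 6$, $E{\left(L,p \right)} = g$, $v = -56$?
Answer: $-372$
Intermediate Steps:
$E{\left(L,p \right)} = 7$
$l{\left(A \right)} = -18$ ($l{\left(A \right)} = \frac{\left(-6\right) 6}{2} = \frac{1}{2} \left(-36\right) = -18$)
$b = 20$ ($b = 38 - 18 = 20$)
$b + v E{\left(-3,-4 \right)} = 20 - 392 = -372$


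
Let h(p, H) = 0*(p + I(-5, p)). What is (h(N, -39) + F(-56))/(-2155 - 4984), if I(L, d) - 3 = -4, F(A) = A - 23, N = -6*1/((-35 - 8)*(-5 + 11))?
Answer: 79/7139 ≈ 0.011066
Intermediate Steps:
N = 1/43 (N = -6/((-43*6)) = -6/(-258) = -6*(-1/258) = 1/43 ≈ 0.023256)
F(A) = -23 + A
I(L, d) = -1 (I(L, d) = 3 - 4 = -1)
h(p, H) = 0 (h(p, H) = 0*(p - 1) = 0*(-1 + p) = 0)
(h(N, -39) + F(-56))/(-2155 - 4984) = (0 + (-23 - 56))/(-2155 - 4984) = (0 - 79)/(-7139) = -79*(-1/7139) = 79/7139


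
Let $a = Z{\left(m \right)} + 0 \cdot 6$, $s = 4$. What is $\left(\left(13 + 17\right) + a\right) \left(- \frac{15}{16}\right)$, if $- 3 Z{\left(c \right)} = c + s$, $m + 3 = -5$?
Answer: $- \frac{235}{8} \approx -29.375$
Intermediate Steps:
$m = -8$ ($m = -3 - 5 = -8$)
$Z{\left(c \right)} = - \frac{4}{3} - \frac{c}{3}$ ($Z{\left(c \right)} = - \frac{c + 4}{3} = - \frac{4 + c}{3} = - \frac{4}{3} - \frac{c}{3}$)
$a = \frac{4}{3}$ ($a = \left(- \frac{4}{3} - - \frac{8}{3}\right) + 0 \cdot 6 = \left(- \frac{4}{3} + \frac{8}{3}\right) + 0 = \frac{4}{3} + 0 = \frac{4}{3} \approx 1.3333$)
$\left(\left(13 + 17\right) + a\right) \left(- \frac{15}{16}\right) = \left(\left(13 + 17\right) + \frac{4}{3}\right) \left(- \frac{15}{16}\right) = \left(30 + \frac{4}{3}\right) \left(\left(-15\right) \frac{1}{16}\right) = \frac{94}{3} \left(- \frac{15}{16}\right) = - \frac{235}{8}$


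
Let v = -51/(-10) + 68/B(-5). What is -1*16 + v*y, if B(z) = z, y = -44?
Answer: 358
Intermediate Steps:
v = -17/2 (v = -51/(-10) + 68/(-5) = -51*(-⅒) + 68*(-⅕) = 51/10 - 68/5 = -17/2 ≈ -8.5000)
-1*16 + v*y = -1*16 - 17/2*(-44) = -16 + 374 = 358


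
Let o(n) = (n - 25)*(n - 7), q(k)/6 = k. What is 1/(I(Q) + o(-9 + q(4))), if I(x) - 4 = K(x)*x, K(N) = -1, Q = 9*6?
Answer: -1/130 ≈ -0.0076923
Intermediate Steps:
q(k) = 6*k
Q = 54
I(x) = 4 - x
o(n) = (-25 + n)*(-7 + n)
1/(I(Q) + o(-9 + q(4))) = 1/((4 - 1*54) + (175 + (-9 + 6*4)² - 32*(-9 + 6*4))) = 1/((4 - 54) + (175 + (-9 + 24)² - 32*(-9 + 24))) = 1/(-50 + (175 + 15² - 32*15)) = 1/(-50 + (175 + 225 - 480)) = 1/(-50 - 80) = 1/(-130) = -1/130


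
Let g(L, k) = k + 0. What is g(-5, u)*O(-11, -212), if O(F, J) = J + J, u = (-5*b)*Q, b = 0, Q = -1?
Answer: 0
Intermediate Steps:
u = 0 (u = -5*0*(-1) = 0*(-1) = 0)
O(F, J) = 2*J
g(L, k) = k
g(-5, u)*O(-11, -212) = 0*(2*(-212)) = 0*(-424) = 0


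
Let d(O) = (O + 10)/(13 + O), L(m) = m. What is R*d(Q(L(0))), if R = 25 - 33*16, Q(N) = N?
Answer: -5030/13 ≈ -386.92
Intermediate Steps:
d(O) = (10 + O)/(13 + O)
R = -503 (R = 25 - 528 = -503)
R*d(Q(L(0))) = -503*(10 + 0)/(13 + 0) = -503*10/13 = -5030/13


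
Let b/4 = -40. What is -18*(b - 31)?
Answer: 3438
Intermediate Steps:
b = -160 (b = 4*(-40) = -160)
-18*(b - 31) = -18*(-160 - 31) = -18*(-191) = 3438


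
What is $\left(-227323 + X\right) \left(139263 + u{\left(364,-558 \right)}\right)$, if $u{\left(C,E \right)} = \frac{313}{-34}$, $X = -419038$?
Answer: $- \frac{3060279535069}{34} \approx -9.0008 \cdot 10^{10}$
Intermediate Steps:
$u{\left(C,E \right)} = - \frac{313}{34}$ ($u{\left(C,E \right)} = 313 \left(- \frac{1}{34}\right) = - \frac{313}{34}$)
$\left(-227323 + X\right) \left(139263 + u{\left(364,-558 \right)}\right) = \left(-227323 - 419038\right) \left(139263 - \frac{313}{34}\right) = \left(-646361\right) \frac{4734629}{34} = - \frac{3060279535069}{34}$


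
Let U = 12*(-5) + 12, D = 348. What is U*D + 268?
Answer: -16436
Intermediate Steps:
U = -48 (U = -60 + 12 = -48)
U*D + 268 = -48*348 + 268 = -16704 + 268 = -16436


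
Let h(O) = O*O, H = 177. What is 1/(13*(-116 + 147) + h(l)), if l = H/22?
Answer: 484/226381 ≈ 0.0021380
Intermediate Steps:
l = 177/22 ≈ 8.0455
h(O) = O²
1/(13*(-116 + 147) + h(l)) = 1/(13*(-116 + 147) + (177/22)²) = 1/(13*31 + 31329/484) = 1/(403 + 31329/484) = 1/(226381/484) = 484/226381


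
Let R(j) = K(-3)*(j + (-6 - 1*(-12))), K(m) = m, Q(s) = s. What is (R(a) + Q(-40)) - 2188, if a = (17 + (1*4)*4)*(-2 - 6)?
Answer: -1454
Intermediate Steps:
a = -264 (a = (17 + 4*4)*(-8) = (17 + 16)*(-8) = 33*(-8) = -264)
R(j) = -18 - 3*j (R(j) = -3*(j + (-6 - 1*(-12))) = -3*(j + (-6 + 12)) = -3*(j + 6) = -3*(6 + j) = -18 - 3*j)
(R(a) + Q(-40)) - 2188 = ((-18 - 3*(-264)) - 40) - 2188 = ((-18 + 792) - 40) - 2188 = (774 - 40) - 2188 = 734 - 2188 = -1454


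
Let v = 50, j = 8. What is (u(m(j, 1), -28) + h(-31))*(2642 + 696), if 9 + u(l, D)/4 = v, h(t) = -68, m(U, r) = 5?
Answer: 320448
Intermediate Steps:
u(l, D) = 164 (u(l, D) = -36 + 4*50 = -36 + 200 = 164)
(u(m(j, 1), -28) + h(-31))*(2642 + 696) = (164 - 68)*(2642 + 696) = 96*3338 = 320448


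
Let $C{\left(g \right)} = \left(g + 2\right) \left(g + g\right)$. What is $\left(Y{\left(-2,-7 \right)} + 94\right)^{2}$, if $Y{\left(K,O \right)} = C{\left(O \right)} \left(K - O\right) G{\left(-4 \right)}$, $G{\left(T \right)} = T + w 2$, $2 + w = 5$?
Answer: $630436$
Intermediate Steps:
$w = 3$ ($w = -2 + 5 = 3$)
$C{\left(g \right)} = 2 g \left(2 + g\right)$ ($C{\left(g \right)} = \left(2 + g\right) 2 g = 2 g \left(2 + g\right)$)
$G{\left(T \right)} = 6 + T$ ($G{\left(T \right)} = T + 3 \cdot 2 = T + 6 = 6 + T$)
$Y{\left(K,O \right)} = 4 O \left(2 + O\right) \left(K - O\right)$ ($Y{\left(K,O \right)} = 2 O \left(2 + O\right) \left(K - O\right) \left(6 - 4\right) = 2 O \left(2 + O\right) \left(K - O\right) 2 = 4 O \left(2 + O\right) \left(K - O\right)$)
$\left(Y{\left(-2,-7 \right)} + 94\right)^{2} = \left(4 \left(-7\right) \left(2 - 7\right) \left(-2 - -7\right) + 94\right)^{2} = \left(4 \left(-7\right) \left(-5\right) \left(-2 + 7\right) + 94\right)^{2} = \left(4 \left(-7\right) \left(-5\right) 5 + 94\right)^{2} = \left(700 + 94\right)^{2} = 794^{2} = 630436$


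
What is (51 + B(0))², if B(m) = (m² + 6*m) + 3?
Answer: 2916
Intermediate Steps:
B(m) = 3 + m² + 6*m
(51 + B(0))² = (51 + (3 + 0² + 6*0))² = (51 + (3 + 0 + 0))² = (51 + 3)² = 54² = 2916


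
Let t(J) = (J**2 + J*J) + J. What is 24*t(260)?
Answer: 3251040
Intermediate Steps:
t(J) = J + 2*J**2 (t(J) = (J**2 + J**2) + J = 2*J**2 + J = J + 2*J**2)
24*t(260) = 24*(260*(1 + 2*260)) = 24*(260*(1 + 520)) = 24*(260*521) = 24*135460 = 3251040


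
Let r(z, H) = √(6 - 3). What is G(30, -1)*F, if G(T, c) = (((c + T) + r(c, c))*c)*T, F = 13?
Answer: -11310 - 390*√3 ≈ -11986.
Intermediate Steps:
r(z, H) = √3
G(T, c) = T*c*(T + c + √3) (G(T, c) = (((c + T) + √3)*c)*T = (((T + c) + √3)*c)*T = ((T + c + √3)*c)*T = (c*(T + c + √3))*T = T*c*(T + c + √3))
G(30, -1)*F = (30*(-1)*(30 - 1 + √3))*13 = (30*(-1)*(29 + √3))*13 = (-870 - 30*√3)*13 = -11310 - 390*√3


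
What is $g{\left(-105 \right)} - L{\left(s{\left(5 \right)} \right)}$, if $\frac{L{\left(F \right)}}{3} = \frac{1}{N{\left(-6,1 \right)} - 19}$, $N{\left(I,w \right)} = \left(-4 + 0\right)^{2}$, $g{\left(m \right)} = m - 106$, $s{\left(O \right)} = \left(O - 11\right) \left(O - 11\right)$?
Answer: $-210$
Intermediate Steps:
$s{\left(O \right)} = \left(-11 + O\right)^{2}$ ($s{\left(O \right)} = \left(-11 + O\right) \left(-11 + O\right) = \left(-11 + O\right)^{2}$)
$g{\left(m \right)} = -106 + m$
$N{\left(I,w \right)} = 16$ ($N{\left(I,w \right)} = \left(-4\right)^{2} = 16$)
$L{\left(F \right)} = -1$ ($L{\left(F \right)} = \frac{3}{16 - 19} = \frac{3}{-3} = 3 \left(- \frac{1}{3}\right) = -1$)
$g{\left(-105 \right)} - L{\left(s{\left(5 \right)} \right)} = \left(-106 - 105\right) - -1 = -211 + 1 = -210$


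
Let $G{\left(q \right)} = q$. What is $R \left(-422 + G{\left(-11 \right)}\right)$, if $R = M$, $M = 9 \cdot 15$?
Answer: $-58455$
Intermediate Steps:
$M = 135$
$R = 135$
$R \left(-422 + G{\left(-11 \right)}\right) = 135 \left(-422 - 11\right) = 135 \left(-433\right) = -58455$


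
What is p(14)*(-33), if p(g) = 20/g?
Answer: -330/7 ≈ -47.143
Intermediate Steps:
p(14)*(-33) = (20/14)*(-33) = (20*(1/14))*(-33) = (10/7)*(-33) = -330/7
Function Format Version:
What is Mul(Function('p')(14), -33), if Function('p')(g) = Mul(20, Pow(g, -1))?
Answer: Rational(-330, 7) ≈ -47.143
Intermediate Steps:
Mul(Function('p')(14), -33) = Mul(Mul(20, Pow(14, -1)), -33) = Mul(Mul(20, Rational(1, 14)), -33) = Mul(Rational(10, 7), -33) = Rational(-330, 7)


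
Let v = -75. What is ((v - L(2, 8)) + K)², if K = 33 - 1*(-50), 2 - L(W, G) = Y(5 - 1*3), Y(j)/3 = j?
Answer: 144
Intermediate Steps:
Y(j) = 3*j
L(W, G) = -4 (L(W, G) = 2 - 3*(5 - 1*3) = 2 - 3*(5 - 3) = 2 - 3*2 = 2 - 1*6 = 2 - 6 = -4)
K = 83 (K = 33 + 50 = 83)
((v - L(2, 8)) + K)² = ((-75 - 1*(-4)) + 83)² = ((-75 + 4) + 83)² = (-71 + 83)² = 12² = 144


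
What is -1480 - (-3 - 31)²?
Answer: -2636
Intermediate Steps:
-1480 - (-3 - 31)² = -1480 - 1*(-34)² = -1480 - 1*1156 = -1480 - 1156 = -2636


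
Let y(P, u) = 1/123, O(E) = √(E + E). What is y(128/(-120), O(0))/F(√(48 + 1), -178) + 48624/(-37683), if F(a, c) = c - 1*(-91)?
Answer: -57818123/44805087 ≈ -1.2904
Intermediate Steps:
O(E) = √2*√E (O(E) = √(2*E) = √2*√E)
y(P, u) = 1/123
F(a, c) = 91 + c (F(a, c) = c + 91 = 91 + c)
y(128/(-120), O(0))/F(√(48 + 1), -178) + 48624/(-37683) = 1/(123*(91 - 178)) + 48624/(-37683) = (1/123)/(-87) + 48624*(-1/37683) = (1/123)*(-1/87) - 16208/12561 = -1/10701 - 16208/12561 = -57818123/44805087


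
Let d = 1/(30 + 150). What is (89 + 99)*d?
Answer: 47/45 ≈ 1.0444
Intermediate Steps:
d = 1/180 ≈ 0.0055556
(89 + 99)*d = (89 + 99)*(1/180) = 188*(1/180) = 47/45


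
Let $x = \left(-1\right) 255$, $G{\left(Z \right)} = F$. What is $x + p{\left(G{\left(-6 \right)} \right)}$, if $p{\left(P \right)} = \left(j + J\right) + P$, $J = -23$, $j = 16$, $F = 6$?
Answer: $-256$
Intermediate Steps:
$G{\left(Z \right)} = 6$
$x = -255$
$p{\left(P \right)} = -7 + P$ ($p{\left(P \right)} = \left(16 - 23\right) + P = -7 + P$)
$x + p{\left(G{\left(-6 \right)} \right)} = -255 + \left(-7 + 6\right) = -255 - 1 = -256$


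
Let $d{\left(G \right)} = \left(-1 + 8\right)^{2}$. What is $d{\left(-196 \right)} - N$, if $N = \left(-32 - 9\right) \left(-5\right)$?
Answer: $-156$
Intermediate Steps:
$N = 205$ ($N = \left(-41\right) \left(-5\right) = 205$)
$d{\left(G \right)} = 49$ ($d{\left(G \right)} = 7^{2} = 49$)
$d{\left(-196 \right)} - N = 49 - 205 = -156$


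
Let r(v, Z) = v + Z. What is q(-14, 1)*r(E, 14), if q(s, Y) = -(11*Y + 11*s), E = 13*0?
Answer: 2002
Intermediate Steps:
E = 0
r(v, Z) = Z + v
q(s, Y) = -11*Y - 11*s (q(s, Y) = -(11*Y + 11*s) = -11*(Y + s) = -11*Y - 11*s)
q(-14, 1)*r(E, 14) = (-11*1 - 11*(-14))*(14 + 0) = (-11 + 154)*14 = 143*14 = 2002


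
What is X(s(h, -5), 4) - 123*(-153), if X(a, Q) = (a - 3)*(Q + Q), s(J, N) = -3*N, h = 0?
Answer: 18915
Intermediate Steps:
X(a, Q) = 2*Q*(-3 + a) (X(a, Q) = (-3 + a)*(2*Q) = 2*Q*(-3 + a))
X(s(h, -5), 4) - 123*(-153) = 2*4*(-3 - 3*(-5)) - 123*(-153) = 2*4*(-3 + 15) + 18819 = 2*4*12 + 18819 = 96 + 18819 = 18915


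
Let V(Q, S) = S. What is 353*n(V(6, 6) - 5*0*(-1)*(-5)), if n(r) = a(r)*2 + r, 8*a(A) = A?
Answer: 5295/2 ≈ 2647.5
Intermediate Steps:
a(A) = A/8
n(r) = 5*r/4 (n(r) = (r/8)*2 + r = r/4 + r = 5*r/4)
353*n(V(6, 6) - 5*0*(-1)*(-5)) = 353*(5*(6 - 5*0*(-1)*(-5))/4) = 353*(5*(6 - 0*(-5))/4) = 353*(5*(6 - 5*0)/4) = 353*(5*(6 + 0)/4) = 353*((5/4)*6) = 353*(15/2) = 5295/2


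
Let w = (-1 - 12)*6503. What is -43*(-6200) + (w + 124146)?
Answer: 306207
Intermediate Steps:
w = -84539 (w = -13*6503 = -84539)
-43*(-6200) + (w + 124146) = -43*(-6200) + (-84539 + 124146) = 266600 + 39607 = 306207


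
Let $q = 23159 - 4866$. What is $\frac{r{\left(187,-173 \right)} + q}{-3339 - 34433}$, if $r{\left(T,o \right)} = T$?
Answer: $- \frac{660}{1349} \approx -0.48925$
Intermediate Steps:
$q = 18293$
$\frac{r{\left(187,-173 \right)} + q}{-3339 - 34433} = \frac{187 + 18293}{-3339 - 34433} = \frac{18480}{-37772} = 18480 \left(- \frac{1}{37772}\right) = - \frac{660}{1349}$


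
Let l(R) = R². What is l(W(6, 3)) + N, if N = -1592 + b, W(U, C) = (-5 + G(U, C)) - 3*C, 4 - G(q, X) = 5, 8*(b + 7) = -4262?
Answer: -7627/4 ≈ -1906.8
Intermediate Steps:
b = -2159/4 (b = -7 + (⅛)*(-4262) = -7 - 2131/4 = -2159/4 ≈ -539.75)
G(q, X) = -1 (G(q, X) = 4 - 1*5 = 4 - 5 = -1)
W(U, C) = -6 - 3*C (W(U, C) = (-5 - 1) - 3*C = -6 - 3*C)
N = -8527/4 (N = -1592 - 2159/4 = -8527/4 ≈ -2131.8)
l(W(6, 3)) + N = (-6 - 3*3)² - 8527/4 = (-6 - 9)² - 8527/4 = (-15)² - 8527/4 = 225 - 8527/4 = -7627/4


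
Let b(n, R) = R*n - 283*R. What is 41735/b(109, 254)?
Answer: -41735/44196 ≈ -0.94432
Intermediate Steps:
b(n, R) = -283*R + R*n
41735/b(109, 254) = 41735/((254*(-283 + 109))) = 41735/((254*(-174))) = 41735/(-44196) = 41735*(-1/44196) = -41735/44196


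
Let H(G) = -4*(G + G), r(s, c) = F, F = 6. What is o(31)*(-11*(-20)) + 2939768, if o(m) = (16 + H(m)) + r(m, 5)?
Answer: 2890048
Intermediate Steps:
r(s, c) = 6
H(G) = -8*G
o(m) = 22 - 8*m (o(m) = (16 - 8*m) + 6 = 22 - 8*m)
o(31)*(-11*(-20)) + 2939768 = (22 - 8*31)*(-11*(-20)) + 2939768 = (22 - 248)*220 + 2939768 = -226*220 + 2939768 = -49720 + 2939768 = 2890048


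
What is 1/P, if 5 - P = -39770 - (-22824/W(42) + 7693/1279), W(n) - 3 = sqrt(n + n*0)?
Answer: 376583000663/15581466782342374 + 3111369582*sqrt(42)/7790733391171187 ≈ 2.6757e-5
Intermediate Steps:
W(n) = 3 + sqrt(n) (W(n) = 3 + sqrt(n + n*0) = 3 + sqrt(n + 0) = 3 + sqrt(n))
P = 50879918/1279 - 22824/(3 + sqrt(42)) (P = 5 - (-39770 - (-22824/(3 + sqrt(42)) + 7693/1279)) = 5 - (-39770 - (7693/1279 - 22824/(3 + sqrt(42)))) = 5 - (-39770 + (-7693/1279 + 22824/(3 + sqrt(42)))) = 5 - (-50873523/1279 + 22824/(3 + sqrt(42))) = 5 + (50873523/1279 - 22824/(3 + sqrt(42))) = 50879918/1279 - 22824/(3 + sqrt(42)) ≈ 37374.)
1/P = 1/(588870994/14069 - 7608*sqrt(42)/11)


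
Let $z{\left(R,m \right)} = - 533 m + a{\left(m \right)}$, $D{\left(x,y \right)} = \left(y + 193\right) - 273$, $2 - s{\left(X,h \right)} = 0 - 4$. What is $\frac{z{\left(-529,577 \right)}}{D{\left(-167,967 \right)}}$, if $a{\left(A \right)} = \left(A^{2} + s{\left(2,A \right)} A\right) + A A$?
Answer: $\frac{361779}{887} \approx 407.87$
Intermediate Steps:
$s{\left(X,h \right)} = 6$ ($s{\left(X,h \right)} = 2 - \left(0 - 4\right) = 2 - -4 = 2 + 4 = 6$)
$a{\left(A \right)} = 2 A^{2} + 6 A$ ($a{\left(A \right)} = \left(A^{2} + 6 A\right) + A A = \left(A^{2} + 6 A\right) + A^{2} = 2 A^{2} + 6 A$)
$D{\left(x,y \right)} = -80 + y$ ($D{\left(x,y \right)} = \left(193 + y\right) - 273 = -80 + y$)
$z{\left(R,m \right)} = - 533 m + 2 m \left(3 + m\right)$
$\frac{z{\left(-529,577 \right)}}{D{\left(-167,967 \right)}} = \frac{577 \left(-527 + 2 \cdot 577\right)}{-80 + 967} = \frac{577 \left(-527 + 1154\right)}{887} = 577 \cdot 627 \cdot \frac{1}{887} = 361779 \cdot \frac{1}{887} = \frac{361779}{887}$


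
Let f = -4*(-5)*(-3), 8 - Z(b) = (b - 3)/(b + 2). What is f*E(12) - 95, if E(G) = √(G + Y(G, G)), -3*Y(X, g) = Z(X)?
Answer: -95 - 10*√16842/7 ≈ -280.40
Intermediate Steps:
Z(b) = 8 - (-3 + b)/(2 + b) (Z(b) = 8 - (b - 3)/(b + 2) = 8 - (-3 + b)/(2 + b))
Y(X, g) = -(19 + 7*X)/(3*(2 + X))
f = -60 (f = 20*(-3) = -60)
E(G) = √(G + (-19 - 7*G)/(3*(2 + G)))
f*E(12) - 95 = -20*√3*√((-19 - 1*12 + 3*12²)/(2 + 12)) - 95 = -20*√3*√((-19 - 12 + 3*144)/14) - 95 = -20*√3*√((-19 - 12 + 432)/14) - 95 = -20*√3*√((1/14)*401) - 95 = -20*√3*√(401/14) - 95 = -20*√3*√5614/14 - 95 = -10*√16842/7 - 95 = -95 - 10*√16842/7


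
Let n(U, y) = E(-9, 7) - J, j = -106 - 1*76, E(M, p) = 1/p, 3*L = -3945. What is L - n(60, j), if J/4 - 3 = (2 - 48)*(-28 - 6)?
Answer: 34670/7 ≈ 4952.9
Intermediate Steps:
L = -1315 (L = (1/3)*(-3945) = -1315)
J = 6268 (J = 12 + 4*((2 - 48)*(-28 - 6)) = 12 + 4*(-46*(-34)) = 12 + 4*1564 = 12 + 6256 = 6268)
j = -182 (j = -106 - 76 = -182)
n(U, y) = -43875/7 (n(U, y) = 1/7 - 1*6268 = 1/7 - 6268 = -43875/7)
L - n(60, j) = -1315 - 1*(-43875/7) = -1315 + 43875/7 = 34670/7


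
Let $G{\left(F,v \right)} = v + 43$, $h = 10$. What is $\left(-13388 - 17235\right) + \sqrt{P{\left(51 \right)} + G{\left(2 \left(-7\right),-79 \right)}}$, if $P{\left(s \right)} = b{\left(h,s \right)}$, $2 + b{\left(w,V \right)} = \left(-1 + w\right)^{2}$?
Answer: $-30623 + \sqrt{43} \approx -30616.0$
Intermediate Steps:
$b{\left(w,V \right)} = -2 + \left(-1 + w\right)^{2}$
$G{\left(F,v \right)} = 43 + v$
$P{\left(s \right)} = 79$ ($P{\left(s \right)} = -2 + \left(-1 + 10\right)^{2} = -2 + 9^{2} = -2 + 81 = 79$)
$\left(-13388 - 17235\right) + \sqrt{P{\left(51 \right)} + G{\left(2 \left(-7\right),-79 \right)}} = \left(-13388 - 17235\right) + \sqrt{79 + \left(43 - 79\right)} = -30623 + \sqrt{79 - 36} = -30623 + \sqrt{43}$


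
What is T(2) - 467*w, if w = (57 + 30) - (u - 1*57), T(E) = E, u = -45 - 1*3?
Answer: -89662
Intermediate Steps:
u = -48 (u = -45 - 3 = -48)
w = 192 (w = (57 + 30) - (-48 - 1*57) = 87 - (-48 - 57) = 87 - 1*(-105) = 87 + 105 = 192)
T(2) - 467*w = 2 - 467*192 = 2 - 89664 = -89662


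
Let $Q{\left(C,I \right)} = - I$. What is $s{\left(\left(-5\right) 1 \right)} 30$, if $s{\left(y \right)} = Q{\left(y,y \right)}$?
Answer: $150$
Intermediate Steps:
$s{\left(y \right)} = - y$
$s{\left(\left(-5\right) 1 \right)} 30 = - \left(-5\right) 1 \cdot 30 = \left(-1\right) \left(-5\right) 30 = 5 \cdot 30 = 150$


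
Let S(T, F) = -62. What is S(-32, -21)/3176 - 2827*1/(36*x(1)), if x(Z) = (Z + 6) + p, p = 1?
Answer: -1124551/114336 ≈ -9.8355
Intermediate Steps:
x(Z) = 7 + Z (x(Z) = (Z + 6) + 1 = (6 + Z) + 1 = 7 + Z)
S(-32, -21)/3176 - 2827*1/(36*x(1)) = -62/3176 - 2827*1/(36*(7 + 1)) = -62*1/3176 - 2827/(8*36) = -31/1588 - 2827/288 = -1124551/114336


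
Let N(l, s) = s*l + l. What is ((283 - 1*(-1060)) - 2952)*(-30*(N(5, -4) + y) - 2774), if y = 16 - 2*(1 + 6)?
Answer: 3835856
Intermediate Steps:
y = 2 (y = 16 - 2*7 = 16 - 14 = 2)
N(l, s) = l + l*s (N(l, s) = l*s + l = l + l*s)
((283 - 1*(-1060)) - 2952)*(-30*(N(5, -4) + y) - 2774) = ((283 - 1*(-1060)) - 2952)*(-30*(5*(1 - 4) + 2) - 2774) = ((283 + 1060) - 2952)*(-30*(5*(-3) + 2) - 2774) = (1343 - 2952)*(-30*(-15 + 2) - 2774) = -1609*(-30*(-13) - 2774) = -1609*(390 - 2774) = -1609*(-2384) = 3835856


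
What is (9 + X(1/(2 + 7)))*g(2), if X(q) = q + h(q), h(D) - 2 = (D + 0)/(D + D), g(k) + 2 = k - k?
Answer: -209/9 ≈ -23.222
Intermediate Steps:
g(k) = -2 (g(k) = -2 + (k - k) = -2 + 0 = -2)
h(D) = 5/2 (h(D) = 2 + (D + 0)/(D + D) = 2 + D/((2*D)) = 2 + D*(1/(2*D)) = 2 + ½ = 5/2)
X(q) = 5/2 + q (X(q) = q + 5/2 = 5/2 + q)
(9 + X(1/(2 + 7)))*g(2) = (9 + (5/2 + 1/(2 + 7)))*(-2) = (9 + (5/2 + 1/9))*(-2) = (9 + (5/2 + ⅑))*(-2) = (9 + 47/18)*(-2) = (209/18)*(-2) = -209/9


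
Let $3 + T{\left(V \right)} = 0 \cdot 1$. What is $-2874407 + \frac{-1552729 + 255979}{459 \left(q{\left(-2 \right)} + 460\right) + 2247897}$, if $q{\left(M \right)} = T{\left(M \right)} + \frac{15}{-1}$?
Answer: $- \frac{93927014829}{32677} \approx -2.8744 \cdot 10^{6}$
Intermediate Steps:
$T{\left(V \right)} = -3$ ($T{\left(V \right)} = -3 + 0 \cdot 1 = -3 + 0 = -3$)
$q{\left(M \right)} = -18$ ($q{\left(M \right)} = -3 + \frac{15}{-1} = -3 + 15 \left(-1\right) = -3 - 15 = -18$)
$-2874407 + \frac{-1552729 + 255979}{459 \left(q{\left(-2 \right)} + 460\right) + 2247897} = -2874407 + \frac{-1552729 + 255979}{459 \left(-18 + 460\right) + 2247897} = -2874407 - \frac{1296750}{459 \cdot 442 + 2247897} = -2874407 - \frac{1296750}{202878 + 2247897} = -2874407 - \frac{1296750}{2450775} = -2874407 - \frac{17290}{32677} = - \frac{93927014829}{32677}$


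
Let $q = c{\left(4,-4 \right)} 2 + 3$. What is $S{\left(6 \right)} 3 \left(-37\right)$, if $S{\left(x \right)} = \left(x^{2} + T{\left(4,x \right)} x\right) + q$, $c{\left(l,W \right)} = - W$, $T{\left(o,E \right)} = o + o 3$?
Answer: $-15873$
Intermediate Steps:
$T{\left(o,E \right)} = 4 o$ ($T{\left(o,E \right)} = o + 3 o = 4 o$)
$q = 11$ ($q = \left(-1\right) \left(-4\right) 2 + 3 = 4 \cdot 2 + 3 = 8 + 3 = 11$)
$S{\left(x \right)} = 11 + x^{2} + 16 x$ ($S{\left(x \right)} = \left(x^{2} + 4 \cdot 4 x\right) + 11 = \left(x^{2} + 16 x\right) + 11 = 11 + x^{2} + 16 x$)
$S{\left(6 \right)} 3 \left(-37\right) = \left(11 + 6^{2} + 16 \cdot 6\right) 3 \left(-37\right) = \left(11 + 36 + 96\right) 3 \left(-37\right) = 143 \cdot 3 \left(-37\right) = 429 \left(-37\right) = -15873$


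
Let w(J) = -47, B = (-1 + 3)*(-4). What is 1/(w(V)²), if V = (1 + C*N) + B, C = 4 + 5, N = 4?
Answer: 1/2209 ≈ 0.00045269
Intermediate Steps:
C = 9
B = -8 (B = 2*(-4) = -8)
V = 29 (V = (1 + 9*4) - 8 = (1 + 36) - 8 = 37 - 8 = 29)
1/(w(V)²) = 1/((-47)²) = 1/2209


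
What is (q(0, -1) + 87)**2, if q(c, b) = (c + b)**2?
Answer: 7744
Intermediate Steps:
q(c, b) = (b + c)**2
(q(0, -1) + 87)**2 = ((-1 + 0)**2 + 87)**2 = ((-1)**2 + 87)**2 = (1 + 87)**2 = 88**2 = 7744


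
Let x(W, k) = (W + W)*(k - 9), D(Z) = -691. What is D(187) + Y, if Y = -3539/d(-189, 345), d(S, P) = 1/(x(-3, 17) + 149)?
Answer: -358130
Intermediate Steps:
x(W, k) = 2*W*(-9 + k) (x(W, k) = (2*W)*(-9 + k) = 2*W*(-9 + k))
d(S, P) = 1/101 (d(S, P) = 1/(2*(-3)*(-9 + 17) + 149) = 1/(2*(-3)*8 + 149) = 1/(-48 + 149) = 1/101)
Y = -357439 (Y = -3539/1/101 = -3539*101 = -357439)
D(187) + Y = -691 - 357439 = -358130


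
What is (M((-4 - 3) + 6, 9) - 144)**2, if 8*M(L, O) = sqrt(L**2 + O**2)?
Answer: (1152 - sqrt(82))**2/64 ≈ 20411.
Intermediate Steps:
M(L, O) = sqrt(L**2 + O**2)/8
(M((-4 - 3) + 6, 9) - 144)**2 = (sqrt(((-4 - 3) + 6)**2 + 9**2)/8 - 144)**2 = (sqrt((-7 + 6)**2 + 81)/8 - 144)**2 = (sqrt((-1)**2 + 81)/8 - 144)**2 = (sqrt(1 + 81)/8 - 144)**2 = (sqrt(82)/8 - 144)**2 = (-144 + sqrt(82)/8)**2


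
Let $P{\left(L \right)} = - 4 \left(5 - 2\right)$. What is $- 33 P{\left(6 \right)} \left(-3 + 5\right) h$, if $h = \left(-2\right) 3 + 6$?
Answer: $0$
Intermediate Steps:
$h = 0$ ($h = -6 + 6 = 0$)
$P{\left(L \right)} = -12$ ($P{\left(L \right)} = \left(-4\right) 3 = -12$)
$- 33 P{\left(6 \right)} \left(-3 + 5\right) h = \left(-33\right) \left(-12\right) \left(-3 + 5\right) 0 = 396 \cdot 2 \cdot 0 = 396 \cdot 0 = 0$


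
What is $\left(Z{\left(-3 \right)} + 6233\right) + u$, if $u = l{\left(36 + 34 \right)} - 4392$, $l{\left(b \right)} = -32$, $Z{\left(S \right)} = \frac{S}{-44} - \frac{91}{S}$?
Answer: $\frac{242801}{132} \approx 1839.4$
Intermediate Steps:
$Z{\left(S \right)} = - \frac{91}{S} - \frac{S}{44}$ ($Z{\left(S \right)} = S \left(- \frac{1}{44}\right) - \frac{91}{S} = - \frac{S}{44} - \frac{91}{S} = - \frac{91}{S} - \frac{S}{44}$)
$u = -4424$ ($u = -32 - 4392 = -4424$)
$\left(Z{\left(-3 \right)} + 6233\right) + u = \left(\left(- \frac{91}{-3} - - \frac{3}{44}\right) + 6233\right) - 4424 = \left(\left(\left(-91\right) \left(- \frac{1}{3}\right) + \frac{3}{44}\right) + 6233\right) - 4424 = \left(\left(\frac{91}{3} + \frac{3}{44}\right) + 6233\right) - 4424 = \left(\frac{4013}{132} + 6233\right) - 4424 = \frac{826769}{132} - 4424 = \frac{242801}{132}$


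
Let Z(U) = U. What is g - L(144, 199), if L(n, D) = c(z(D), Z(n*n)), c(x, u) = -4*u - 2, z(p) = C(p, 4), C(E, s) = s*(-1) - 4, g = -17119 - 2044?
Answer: 63783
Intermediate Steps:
g = -19163
C(E, s) = -4 - s (C(E, s) = -s - 4 = -4 - s)
z(p) = -8 (z(p) = -4 - 1*4 = -4 - 4 = -8)
c(x, u) = -2 - 4*u
L(n, D) = -2 - 4*n² (L(n, D) = -2 - 4*n*n = -2 - 4*n²)
g - L(144, 199) = -19163 - (-2 - 4*144²) = -19163 - (-2 - 4*20736) = -19163 - (-2 - 82944) = -19163 - 1*(-82946) = -19163 + 82946 = 63783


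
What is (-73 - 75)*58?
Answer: -8584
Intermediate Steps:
(-73 - 75)*58 = -148*58 = -8584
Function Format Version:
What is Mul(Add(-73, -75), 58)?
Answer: -8584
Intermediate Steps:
Mul(Add(-73, -75), 58) = Mul(-148, 58) = -8584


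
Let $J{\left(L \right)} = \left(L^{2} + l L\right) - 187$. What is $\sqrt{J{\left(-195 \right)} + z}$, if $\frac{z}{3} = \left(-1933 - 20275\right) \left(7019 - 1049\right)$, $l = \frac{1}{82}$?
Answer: $\frac{i \sqrt{2674184855998}}{82} \approx 19943.0 i$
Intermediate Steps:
$l = \frac{1}{82} \approx 0.012195$
$z = -397745280$ ($z = 3 \left(-1933 - 20275\right) \left(7019 - 1049\right) = 3 \left(\left(-22208\right) 5970\right) = 3 \left(-132581760\right) = -397745280$)
$J{\left(L \right)} = -187 + L^{2} + \frac{L}{82}$ ($J{\left(L \right)} = \left(L^{2} + \frac{L}{82}\right) - 187 = -187 + L^{2} + \frac{L}{82}$)
$\sqrt{J{\left(-195 \right)} + z} = \sqrt{\left(-187 + \left(-195\right)^{2} + \frac{1}{82} \left(-195\right)\right) - 397745280} = \sqrt{\left(-187 + 38025 - \frac{195}{82}\right) - 397745280} = \sqrt{\frac{3102521}{82} - 397745280} = \sqrt{- \frac{32612010439}{82}} = \frac{i \sqrt{2674184855998}}{82}$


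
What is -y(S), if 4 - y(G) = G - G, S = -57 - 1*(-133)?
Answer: -4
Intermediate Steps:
S = 76 (S = -57 + 133 = 76)
y(G) = 4 (y(G) = 4 - (G - G) = 4 - 1*0 = 4 + 0 = 4)
-y(S) = -1*4 = -4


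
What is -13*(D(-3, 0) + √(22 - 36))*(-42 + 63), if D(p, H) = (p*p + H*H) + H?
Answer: -2457 - 273*I*√14 ≈ -2457.0 - 1021.5*I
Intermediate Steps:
D(p, H) = H + H² + p² (D(p, H) = (p² + H²) + H = (H² + p²) + H = H + H² + p²)
-13*(D(-3, 0) + √(22 - 36))*(-42 + 63) = -13*((0 + 0² + (-3)²) + √(22 - 36))*(-42 + 63) = -13*((0 + 0 + 9) + √(-14))*21 = -13*(9 + I*√14)*21 = -13*(189 + 21*I*√14) = -2457 - 273*I*√14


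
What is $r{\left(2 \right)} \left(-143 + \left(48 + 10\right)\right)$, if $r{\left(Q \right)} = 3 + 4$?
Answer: $-595$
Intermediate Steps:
$r{\left(Q \right)} = 7$
$r{\left(2 \right)} \left(-143 + \left(48 + 10\right)\right) = 7 \left(-143 + \left(48 + 10\right)\right) = 7 \left(-143 + 58\right) = 7 \left(-85\right) = -595$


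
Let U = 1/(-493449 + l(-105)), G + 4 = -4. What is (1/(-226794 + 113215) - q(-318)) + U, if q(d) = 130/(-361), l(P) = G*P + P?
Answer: 7274836371007/20202268789566 ≈ 0.36010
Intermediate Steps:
G = -8 (G = -4 - 4 = -8)
l(P) = -7*P (l(P) = -8*P + P = -7*P)
U = -1/492714 (U = 1/(-493449 - 7*(-105)) = 1/(-493449 + 735) = 1/(-492714) = -1/492714 ≈ -2.0296e-6)
q(d) = -130/361 (q(d) = 130*(-1/361) = -130/361)
(1/(-226794 + 113215) - q(-318)) + U = (1/(-226794 + 113215) - 1*(-130/361)) - 1/492714 = (1/(-113579) + 130/361) - 1/492714 = (-1/113579 + 130/361) - 1/492714 = 14764909/41002019 - 1/492714 = 7274836371007/20202268789566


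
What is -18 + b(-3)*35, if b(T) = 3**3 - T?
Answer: 1032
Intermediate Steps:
b(T) = 27 - T
-18 + b(-3)*35 = -18 + (27 - 1*(-3))*35 = -18 + (27 + 3)*35 = -18 + 30*35 = -18 + 1050 = 1032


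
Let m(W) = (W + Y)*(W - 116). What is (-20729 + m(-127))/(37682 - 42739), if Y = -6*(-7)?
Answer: 74/5057 ≈ 0.014633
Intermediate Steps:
Y = 42
m(W) = (-116 + W)*(42 + W) (m(W) = (W + 42)*(W - 116) = (42 + W)*(-116 + W) = (-116 + W)*(42 + W))
(-20729 + m(-127))/(37682 - 42739) = (-20729 + (-4872 + (-127)² - 74*(-127)))/(37682 - 42739) = (-20729 + (-4872 + 16129 + 9398))/(-5057) = (-20729 + 20655)*(-1/5057) = -74*(-1/5057) = 74/5057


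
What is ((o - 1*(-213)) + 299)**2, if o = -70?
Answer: 195364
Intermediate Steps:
((o - 1*(-213)) + 299)**2 = ((-70 - 1*(-213)) + 299)**2 = ((-70 + 213) + 299)**2 = (143 + 299)**2 = 442**2 = 195364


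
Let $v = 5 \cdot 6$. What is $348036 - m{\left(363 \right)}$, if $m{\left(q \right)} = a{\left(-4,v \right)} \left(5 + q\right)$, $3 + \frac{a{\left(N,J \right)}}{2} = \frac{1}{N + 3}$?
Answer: $350980$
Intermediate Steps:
$v = 30$
$a{\left(N,J \right)} = -6 + \frac{2}{3 + N}$ ($a{\left(N,J \right)} = -6 + \frac{2}{N + 3} = -6 + \frac{2}{3 + N}$)
$m{\left(q \right)} = -40 - 8 q$ ($m{\left(q \right)} = \frac{2 \left(-8 - -12\right)}{3 - 4} \left(5 + q\right) = \frac{2 \left(-8 + 12\right)}{-1} \left(5 + q\right) = 2 \left(-1\right) 4 \left(5 + q\right) = - 8 \left(5 + q\right) = -40 - 8 q$)
$348036 - m{\left(363 \right)} = 348036 - \left(-40 - 2904\right) = 348036 - -2944 = 348036 + 2944 = 350980$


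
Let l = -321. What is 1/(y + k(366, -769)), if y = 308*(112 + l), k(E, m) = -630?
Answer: -1/65002 ≈ -1.5384e-5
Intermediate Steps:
y = -64372 (y = 308*(112 - 321) = 308*(-209) = -64372)
1/(y + k(366, -769)) = 1/(-64372 - 630) = 1/(-65002) = -1/65002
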